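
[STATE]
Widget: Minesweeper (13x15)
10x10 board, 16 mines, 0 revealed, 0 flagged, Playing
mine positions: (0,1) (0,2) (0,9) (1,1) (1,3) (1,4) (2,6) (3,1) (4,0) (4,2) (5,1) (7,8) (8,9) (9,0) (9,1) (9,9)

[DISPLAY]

■■■■■■■■■■   
■■■■■■■■■■   
■■■■■■■■■■   
■■■■■■■■■■   
■■■■■■■■■■   
■■■■■■■■■■   
■■■■■■■■■■   
■■■■■■■■■■   
■■■■■■■■■■   
■■■■■■■■■■   
             
             
             
             
             


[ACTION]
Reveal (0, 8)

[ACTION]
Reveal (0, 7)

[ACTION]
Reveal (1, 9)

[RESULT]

■■■■■1  1■   
■■■■■21111   
■■■■■■■■■■   
■■■■■■■■■■   
■■■■■■■■■■   
■■■■■■■■■■   
■■■■■■■■■■   
■■■■■■■■■■   
■■■■■■■■■■   
■■■■■■■■■■   
             
             
             
             
             


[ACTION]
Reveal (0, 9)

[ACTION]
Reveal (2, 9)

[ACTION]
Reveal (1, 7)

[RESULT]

■✹✹■■1  1✹   
■✹■✹✹21111   
■■■■■■✹■■■   
■✹■■■■■■■■   
✹■✹■■■■■■■   
■✹■■■■■■■■   
■■■■■■■■■■   
■■■■■■■■✹■   
■■■■■■■■■✹   
✹✹■■■■■■■✹   
             
             
             
             
             


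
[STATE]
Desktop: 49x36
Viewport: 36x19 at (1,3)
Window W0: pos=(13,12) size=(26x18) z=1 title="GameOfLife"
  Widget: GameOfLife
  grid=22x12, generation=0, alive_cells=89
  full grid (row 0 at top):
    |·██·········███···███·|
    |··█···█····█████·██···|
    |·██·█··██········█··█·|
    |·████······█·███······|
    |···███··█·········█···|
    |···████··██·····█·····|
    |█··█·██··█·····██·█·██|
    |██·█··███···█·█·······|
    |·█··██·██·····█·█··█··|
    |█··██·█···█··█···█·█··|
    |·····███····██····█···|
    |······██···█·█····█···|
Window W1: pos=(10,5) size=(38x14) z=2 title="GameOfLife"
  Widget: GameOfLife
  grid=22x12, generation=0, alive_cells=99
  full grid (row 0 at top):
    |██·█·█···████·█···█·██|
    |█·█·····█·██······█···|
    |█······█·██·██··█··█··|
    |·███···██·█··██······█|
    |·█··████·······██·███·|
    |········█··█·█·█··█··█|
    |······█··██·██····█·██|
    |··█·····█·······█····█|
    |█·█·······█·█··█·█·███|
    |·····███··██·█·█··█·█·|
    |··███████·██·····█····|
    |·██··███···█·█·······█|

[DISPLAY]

                                    
                                    
         ┏━━━━━━━━━━━━━━━━━━━━━━━━━━
         ┃ GameOfLife               
         ┠──────────────────────────
         ┃Gen: 0                    
         ┃█·█·····█·██······█···    
         ┃█······█·██·██··█··█··    
         ┃·███···██·█··██······█    
         ┃·█··████·······██·███·    
         ┃········█··█·█·█··█··█    
         ┃······█··██·██····█·██    
         ┃··█·····█·······█····█    
         ┃█·█·······█·█··█·█·███    
         ┃·····███··██·█·█··█·█·    
         ┗━━━━━━━━━━━━━━━━━━━━━━━━━━
            ┃·████······█·███······ 
            ┃···███··█·········█··· 
            ┃···████··██·····█····· 


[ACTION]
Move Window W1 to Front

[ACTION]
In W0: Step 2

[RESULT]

                                    
                                    
         ┏━━━━━━━━━━━━━━━━━━━━━━━━━━
         ┃ GameOfLife               
         ┠──────────────────────────
         ┃Gen: 0                    
         ┃█·█·····█·██······█···    
         ┃█······█·██·██··█··█··    
         ┃·███···██·█··██······█    
         ┃·█··████·······██·███·    
         ┃········█··█·█·█··█··█    
         ┃······█··██·██····█·██    
         ┃··█·····█·······█····█    
         ┃█·█·······█·█··█·█·███    
         ┃·····███··██·█·█··█·█·    
         ┗━━━━━━━━━━━━━━━━━━━━━━━━━━
            ┃·····█·████···██······ 
            ┃······█···█···█·█····· 
            ┃·██····█···█·····█···· 


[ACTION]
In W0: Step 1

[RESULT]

                                    
                                    
         ┏━━━━━━━━━━━━━━━━━━━━━━━━━━
         ┃ GameOfLife               
         ┠──────────────────────────
         ┃Gen: 0                    
         ┃█·█·····█·██······█···    
         ┃█······█·██·██··█··█··    
         ┃·███···██·█··██······█    
         ┃·█··████·······██·███·    
         ┃········█··█·█·█··█··█    
         ┃······█··██·██····█·██    
         ┃··█·····█·······█····█    
         ┃█·█·······█·█··█·█·███    
         ┃·····███··██·█·█··█·█·    
         ┗━━━━━━━━━━━━━━━━━━━━━━━━━━
            ┃·······████···█··█···· 
            ┃······█···██··█·█····· 
            ┃·██··················· 


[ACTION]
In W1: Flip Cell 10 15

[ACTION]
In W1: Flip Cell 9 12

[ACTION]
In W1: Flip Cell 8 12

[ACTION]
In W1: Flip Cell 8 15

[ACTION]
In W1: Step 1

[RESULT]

                                    
                                    
         ┏━━━━━━━━━━━━━━━━━━━━━━━━━━
         ┃ GameOfLife               
         ┠──────────────────────────
         ┃Gen: 1                    
         ┃█·█·····█········██·█·    
         ┃█··█···█····███·······    
         ┃██████····█████·███···    
         ┃·█·████··█··██·███████    
         ┃········████·█·██·█··█    
         ┃·······████████··█·███    
         ┃·█········██·····██···    
         ┃·█····██·██·█···████·█    
         ┃·██·····█···█·█··██·██    
         ┗━━━━━━━━━━━━━━━━━━━━━━━━━━
            ┃·······████···█··█···· 
            ┃······█···██··█·█····· 
            ┃·██··················· 


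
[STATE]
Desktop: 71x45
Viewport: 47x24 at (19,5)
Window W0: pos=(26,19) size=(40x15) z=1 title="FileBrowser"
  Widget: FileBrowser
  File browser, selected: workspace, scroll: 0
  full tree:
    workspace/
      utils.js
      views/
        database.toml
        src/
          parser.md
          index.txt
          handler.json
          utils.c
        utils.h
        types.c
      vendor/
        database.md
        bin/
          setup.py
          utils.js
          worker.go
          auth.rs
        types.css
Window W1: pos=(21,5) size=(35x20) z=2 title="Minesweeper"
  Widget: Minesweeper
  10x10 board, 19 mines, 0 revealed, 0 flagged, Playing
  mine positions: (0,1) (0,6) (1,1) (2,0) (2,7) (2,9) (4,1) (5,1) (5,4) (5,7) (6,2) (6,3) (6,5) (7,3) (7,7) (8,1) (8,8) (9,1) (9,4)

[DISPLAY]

  ┏━━━━━━━━━━━━━━━━━━━━━━━━━━━━━━━━━┓          
  ┃ Minesweeper                     ┃          
  ┠─────────────────────────────────┨          
  ┃■■■■■■■■■■                       ┃          
  ┃■■■■■■■■■■                       ┃          
  ┃■■■■■■■■■■                       ┃          
  ┃■■■■■■■■■■                       ┃          
  ┃■■■■■■■■■■                       ┃          
  ┃■■■■■■■■■■                       ┃          
  ┃■■■■■■■■■■                       ┃          
  ┃■■■■■■■■■■                       ┃          
  ┃■■■■■■■■■■                       ┃          
  ┃■■■■■■■■■■                       ┃          
  ┃                                 ┃          
  ┃                                 ┃━━━━━━━━━┓
  ┃                                 ┃         ┃
  ┃                                 ┃─────────┨
  ┃                                 ┃         ┃
  ┃                                 ┃         ┃
  ┗━━━━━━━━━━━━━━━━━━━━━━━━━━━━━━━━━┛         ┃
       ┃    [+] vendor/                       ┃
       ┃                                      ┃
       ┃                                      ┃
       ┃                                      ┃


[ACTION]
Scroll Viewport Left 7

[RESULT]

         ┏━━━━━━━━━━━━━━━━━━━━━━━━━━━━━━━━━┓   
         ┃ Minesweeper                     ┃   
         ┠─────────────────────────────────┨   
         ┃■■■■■■■■■■                       ┃   
         ┃■■■■■■■■■■                       ┃   
         ┃■■■■■■■■■■                       ┃   
         ┃■■■■■■■■■■                       ┃   
         ┃■■■■■■■■■■                       ┃   
         ┃■■■■■■■■■■                       ┃   
         ┃■■■■■■■■■■                       ┃   
         ┃■■■■■■■■■■                       ┃   
         ┃■■■■■■■■■■                       ┃   
         ┃■■■■■■■■■■                       ┃   
         ┃                                 ┃   
         ┃                                 ┃━━━
         ┃                                 ┃   
         ┃                                 ┃───
         ┃                                 ┃   
         ┃                                 ┃   
         ┗━━━━━━━━━━━━━━━━━━━━━━━━━━━━━━━━━┛   
              ┃    [+] vendor/                 
              ┃                                
              ┃                                
              ┃                                


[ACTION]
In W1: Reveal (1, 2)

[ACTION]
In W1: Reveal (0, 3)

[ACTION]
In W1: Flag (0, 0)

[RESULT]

         ┏━━━━━━━━━━━━━━━━━━━━━━━━━━━━━━━━━┓   
         ┃ Minesweeper                     ┃   
         ┠─────────────────────────────────┨   
         ┃⚑■2  1■■■■                       ┃   
         ┃■■2  12■■■                       ┃   
         ┃■■1   1■■■                       ┃   
         ┃■■1   1■■■                       ┃   
         ┃■■21111■■■                       ┃   
         ┃■■■■■■■■■■                       ┃   
         ┃■■■■■■■■■■                       ┃   
         ┃■■■■■■■■■■                       ┃   
         ┃■■■■■■■■■■                       ┃   
         ┃■■■■■■■■■■                       ┃   
         ┃                                 ┃   
         ┃                                 ┃━━━
         ┃                                 ┃   
         ┃                                 ┃───
         ┃                                 ┃   
         ┃                                 ┃   
         ┗━━━━━━━━━━━━━━━━━━━━━━━━━━━━━━━━━┛   
              ┃    [+] vendor/                 
              ┃                                
              ┃                                
              ┃                                


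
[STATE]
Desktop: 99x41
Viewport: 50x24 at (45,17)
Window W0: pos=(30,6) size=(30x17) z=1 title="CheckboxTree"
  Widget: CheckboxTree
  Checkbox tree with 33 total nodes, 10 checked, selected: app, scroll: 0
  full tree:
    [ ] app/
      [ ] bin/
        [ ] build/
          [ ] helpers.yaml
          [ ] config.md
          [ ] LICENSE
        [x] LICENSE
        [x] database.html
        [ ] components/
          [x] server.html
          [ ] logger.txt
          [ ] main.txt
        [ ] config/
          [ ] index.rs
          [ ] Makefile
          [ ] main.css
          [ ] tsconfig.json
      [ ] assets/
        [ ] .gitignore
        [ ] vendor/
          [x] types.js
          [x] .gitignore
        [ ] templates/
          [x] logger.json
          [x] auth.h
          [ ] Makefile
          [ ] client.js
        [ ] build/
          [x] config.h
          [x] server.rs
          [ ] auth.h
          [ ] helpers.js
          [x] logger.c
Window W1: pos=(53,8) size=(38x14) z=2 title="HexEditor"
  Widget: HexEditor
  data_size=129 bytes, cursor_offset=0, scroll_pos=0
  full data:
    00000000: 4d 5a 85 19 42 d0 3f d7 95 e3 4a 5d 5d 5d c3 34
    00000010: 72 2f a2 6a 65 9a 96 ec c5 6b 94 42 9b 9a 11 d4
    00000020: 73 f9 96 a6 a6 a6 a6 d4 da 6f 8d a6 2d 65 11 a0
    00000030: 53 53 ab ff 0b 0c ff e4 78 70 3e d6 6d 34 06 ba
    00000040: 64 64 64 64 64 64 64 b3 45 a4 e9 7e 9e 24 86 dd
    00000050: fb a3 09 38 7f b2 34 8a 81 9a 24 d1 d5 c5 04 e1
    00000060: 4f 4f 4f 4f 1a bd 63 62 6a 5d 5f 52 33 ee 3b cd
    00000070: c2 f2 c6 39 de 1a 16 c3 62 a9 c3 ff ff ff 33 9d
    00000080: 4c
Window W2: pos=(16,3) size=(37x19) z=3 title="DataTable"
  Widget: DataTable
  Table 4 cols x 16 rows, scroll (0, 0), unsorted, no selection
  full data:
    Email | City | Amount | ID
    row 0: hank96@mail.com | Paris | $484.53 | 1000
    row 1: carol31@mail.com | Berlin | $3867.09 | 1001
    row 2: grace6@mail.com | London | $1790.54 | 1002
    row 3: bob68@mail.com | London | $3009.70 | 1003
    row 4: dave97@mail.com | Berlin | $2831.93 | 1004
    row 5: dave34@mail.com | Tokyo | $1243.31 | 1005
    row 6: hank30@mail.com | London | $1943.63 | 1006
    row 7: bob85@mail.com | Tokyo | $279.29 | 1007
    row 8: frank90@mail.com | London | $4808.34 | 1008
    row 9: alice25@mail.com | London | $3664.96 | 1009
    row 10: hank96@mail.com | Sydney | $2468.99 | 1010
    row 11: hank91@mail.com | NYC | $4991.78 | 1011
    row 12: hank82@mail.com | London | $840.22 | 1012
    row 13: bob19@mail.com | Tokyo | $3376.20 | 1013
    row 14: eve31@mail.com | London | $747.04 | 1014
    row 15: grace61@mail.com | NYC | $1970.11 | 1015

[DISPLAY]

4.96│10┃┃00000060  4f 4f 4f 4f 1a bd 63 62  6┃    
8.99│10┃┃00000070  c2 f2 c6 39 de 1a 16 c3  6┃    
1.78│10┃┃00000080  4c                        ┃    
.22 │10┃┃                                    ┃    
━━━━━━━┛┗━━━━━━━━━━━━━━━━━━━━━━━━━━━━━━━━━━━━┛    
━━━━━━━━━━━━━━┛                                   
                                                  
                                                  
                                                  
                                                  
                                                  
                                                  
                                                  
                                                  
                                                  
                                                  
                                                  
                                                  
                                                  
                                                  
                                                  
                                                  
                                                  
                                                  


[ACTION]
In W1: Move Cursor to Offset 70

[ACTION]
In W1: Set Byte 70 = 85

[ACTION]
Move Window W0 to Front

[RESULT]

nents/        ┃60  4f 4f 4f 4f 1a bd 63 62  6┃    
ver.html      ┃70  c2 f2 c6 39 de 1a 16 c3  6┃    
ger.txt       ┃80  4c                        ┃    
n.txt         ┃                              ┃    
g/            ┃━━━━━━━━━━━━━━━━━━━━━━━━━━━━━━┛    
━━━━━━━━━━━━━━┛                                   
                                                  
                                                  
                                                  
                                                  
                                                  
                                                  
                                                  
                                                  
                                                  
                                                  
                                                  
                                                  
                                                  
                                                  
                                                  
                                                  
                                                  
                                                  


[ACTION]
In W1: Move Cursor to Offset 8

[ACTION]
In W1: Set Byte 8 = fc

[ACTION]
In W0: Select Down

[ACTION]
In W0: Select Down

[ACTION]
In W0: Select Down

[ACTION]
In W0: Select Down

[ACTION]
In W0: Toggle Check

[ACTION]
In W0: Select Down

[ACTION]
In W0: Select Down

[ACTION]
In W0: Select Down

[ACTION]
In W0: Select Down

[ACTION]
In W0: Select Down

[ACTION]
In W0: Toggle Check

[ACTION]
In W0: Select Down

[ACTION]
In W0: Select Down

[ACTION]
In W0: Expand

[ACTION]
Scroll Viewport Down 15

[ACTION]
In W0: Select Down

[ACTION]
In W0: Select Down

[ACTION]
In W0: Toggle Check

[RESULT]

ver.html      ┃60  4f 4f 4f 4f 1a bd 63 62  6┃    
ger.txt       ┃70  c2 f2 c6 39 de 1a 16 c3  6┃    
n.txt         ┃80  4c                        ┃    
g/            ┃                              ┃    
ex.rs         ┃━━━━━━━━━━━━━━━━━━━━━━━━━━━━━━┛    
━━━━━━━━━━━━━━┛                                   
                                                  
                                                  
                                                  
                                                  
                                                  
                                                  
                                                  
                                                  
                                                  
                                                  
                                                  
                                                  
                                                  
                                                  
                                                  
                                                  
                                                  
                                                  


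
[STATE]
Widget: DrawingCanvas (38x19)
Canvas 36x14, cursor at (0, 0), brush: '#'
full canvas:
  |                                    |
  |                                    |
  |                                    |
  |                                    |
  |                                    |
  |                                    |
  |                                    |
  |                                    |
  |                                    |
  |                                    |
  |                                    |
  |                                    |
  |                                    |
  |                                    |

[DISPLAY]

+                                     
                                      
                                      
                                      
                                      
                                      
                                      
                                      
                                      
                                      
                                      
                                      
                                      
                                      
                                      
                                      
                                      
                                      
                                      


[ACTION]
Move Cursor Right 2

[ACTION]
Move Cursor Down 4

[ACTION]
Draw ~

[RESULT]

                                      
                                      
                                      
                                      
  ~                                   
                                      
                                      
                                      
                                      
                                      
                                      
                                      
                                      
                                      
                                      
                                      
                                      
                                      
                                      


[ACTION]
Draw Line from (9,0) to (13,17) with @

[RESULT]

                                      
                                      
                                      
                                      
  ~                                   
                                      
                                      
                                      
                                      
@@@                                   
   @@@@                               
       @@@@                           
           @@@@                       
               @@@                    
                                      
                                      
                                      
                                      
                                      


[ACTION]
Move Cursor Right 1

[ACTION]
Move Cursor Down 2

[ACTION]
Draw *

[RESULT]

                                      
                                      
                                      
                                      
  ~                                   
                                      
   *                                  
                                      
                                      
@@@                                   
   @@@@                               
       @@@@                           
           @@@@                       
               @@@                    
                                      
                                      
                                      
                                      
                                      


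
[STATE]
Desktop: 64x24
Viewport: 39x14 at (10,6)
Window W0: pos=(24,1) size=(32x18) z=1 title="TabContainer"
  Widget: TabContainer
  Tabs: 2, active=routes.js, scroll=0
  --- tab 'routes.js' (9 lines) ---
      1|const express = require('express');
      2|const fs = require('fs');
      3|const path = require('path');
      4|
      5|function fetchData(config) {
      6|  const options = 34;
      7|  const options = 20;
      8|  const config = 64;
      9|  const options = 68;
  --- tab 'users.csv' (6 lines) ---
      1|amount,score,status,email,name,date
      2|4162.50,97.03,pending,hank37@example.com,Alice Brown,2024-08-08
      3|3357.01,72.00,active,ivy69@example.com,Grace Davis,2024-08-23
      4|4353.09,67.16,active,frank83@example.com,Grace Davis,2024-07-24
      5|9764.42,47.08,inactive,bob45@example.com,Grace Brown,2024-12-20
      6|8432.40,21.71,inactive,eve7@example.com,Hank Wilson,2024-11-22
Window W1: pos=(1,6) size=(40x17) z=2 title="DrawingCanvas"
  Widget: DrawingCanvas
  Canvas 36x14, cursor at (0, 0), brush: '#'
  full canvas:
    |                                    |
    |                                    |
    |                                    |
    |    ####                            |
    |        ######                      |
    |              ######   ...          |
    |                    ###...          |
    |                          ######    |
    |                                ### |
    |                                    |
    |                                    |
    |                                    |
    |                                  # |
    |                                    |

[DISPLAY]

━━━━━━━━━━━━━━━━━━━━━━━━━━━━━━┓require(
Canvas                        ┃re('fs')
──────────────────────────────┨uire('pa
                              ┃        
                              ┃ta(confi
                              ┃= 34;   
                              ┃= 20;   
######                        ┃ 64;    
      ######   ...            ┃= 68;   
            ###...            ┃        
                  ######      ┃        
                        ###   ┃        
                              ┃━━━━━━━━
                              ┃        


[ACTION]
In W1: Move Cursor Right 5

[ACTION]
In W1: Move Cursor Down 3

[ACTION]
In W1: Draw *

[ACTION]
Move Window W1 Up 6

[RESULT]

                              ┃require(
######                        ┃re('fs')
      ######   ...            ┃uire('pa
            ###...            ┃        
                  ######      ┃ta(confi
                        ###   ┃= 34;   
                              ┃= 20;   
                              ┃ 64;    
                              ┃= 68;   
                          #   ┃        
━━━━━━━━━━━━━━━━━━━━━━━━━━━━━━┛        
              ┃                        
              ┗━━━━━━━━━━━━━━━━━━━━━━━━
                                       


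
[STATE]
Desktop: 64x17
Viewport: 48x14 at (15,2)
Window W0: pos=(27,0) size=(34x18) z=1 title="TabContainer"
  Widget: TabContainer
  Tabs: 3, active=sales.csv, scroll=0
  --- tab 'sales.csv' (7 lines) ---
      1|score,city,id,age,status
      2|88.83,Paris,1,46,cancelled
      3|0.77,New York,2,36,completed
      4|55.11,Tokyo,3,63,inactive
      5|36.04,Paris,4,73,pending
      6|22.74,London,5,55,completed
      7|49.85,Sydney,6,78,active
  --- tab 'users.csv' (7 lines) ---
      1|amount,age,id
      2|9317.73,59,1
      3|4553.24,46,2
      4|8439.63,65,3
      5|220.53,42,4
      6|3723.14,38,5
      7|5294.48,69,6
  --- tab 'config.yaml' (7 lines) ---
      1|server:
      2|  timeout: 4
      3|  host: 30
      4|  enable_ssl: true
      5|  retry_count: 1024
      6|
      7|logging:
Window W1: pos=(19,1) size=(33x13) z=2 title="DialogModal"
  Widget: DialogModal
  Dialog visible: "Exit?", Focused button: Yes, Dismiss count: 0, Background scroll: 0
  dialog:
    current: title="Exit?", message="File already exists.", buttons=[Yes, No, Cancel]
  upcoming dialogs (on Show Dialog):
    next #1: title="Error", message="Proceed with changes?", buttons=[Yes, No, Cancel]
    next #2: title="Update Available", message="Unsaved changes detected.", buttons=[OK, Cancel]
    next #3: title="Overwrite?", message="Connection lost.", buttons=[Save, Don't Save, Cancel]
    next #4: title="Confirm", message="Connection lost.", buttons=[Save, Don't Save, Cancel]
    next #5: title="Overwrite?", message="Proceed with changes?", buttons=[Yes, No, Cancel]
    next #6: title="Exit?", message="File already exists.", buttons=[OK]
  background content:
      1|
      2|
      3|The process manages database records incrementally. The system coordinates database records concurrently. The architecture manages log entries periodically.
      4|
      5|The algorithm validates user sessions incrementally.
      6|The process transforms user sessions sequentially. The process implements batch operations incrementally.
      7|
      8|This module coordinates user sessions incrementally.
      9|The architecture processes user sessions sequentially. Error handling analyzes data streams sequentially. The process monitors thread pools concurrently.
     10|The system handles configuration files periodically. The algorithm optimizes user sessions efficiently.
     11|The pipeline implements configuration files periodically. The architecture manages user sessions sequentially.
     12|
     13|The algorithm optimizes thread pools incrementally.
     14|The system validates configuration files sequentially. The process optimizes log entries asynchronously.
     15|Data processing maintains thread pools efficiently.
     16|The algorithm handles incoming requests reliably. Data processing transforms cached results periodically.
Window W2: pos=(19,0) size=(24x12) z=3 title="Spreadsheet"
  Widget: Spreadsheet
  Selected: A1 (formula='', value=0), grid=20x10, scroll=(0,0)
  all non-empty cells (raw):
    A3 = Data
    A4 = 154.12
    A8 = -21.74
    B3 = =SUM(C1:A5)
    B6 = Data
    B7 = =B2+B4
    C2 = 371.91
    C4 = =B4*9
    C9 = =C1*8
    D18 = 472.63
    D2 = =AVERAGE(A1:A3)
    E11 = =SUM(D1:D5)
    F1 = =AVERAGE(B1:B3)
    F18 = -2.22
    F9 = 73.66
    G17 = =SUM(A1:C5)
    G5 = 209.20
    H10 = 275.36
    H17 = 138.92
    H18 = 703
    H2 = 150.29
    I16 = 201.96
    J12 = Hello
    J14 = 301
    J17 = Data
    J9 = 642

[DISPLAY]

    ┠──────────────────────┨        ┃────────┨  
    ┃A1:                   ┃────────┨ config.┃  
    ┃       A       B      ┃        ┃────────┃  
    ┃----------------------┃        ┃        ┃  
    ┃  1      [0]       0  ┃───┐e re┃ed      ┃  
    ┃  2        0       0  ┃   │    ┃eted    ┃  
    ┃  3 Data    #CIRC!    ┃s. │r se┃e       ┃  
    ┃  4   154.12       0  ┃   │ ses┃        ┃  
    ┃  5        0       0  ┃───┘    ┃ted     ┃  
    ┗━━━━━━━━━━━━━━━━━━━━━━┛ user se┃        ┃  
    ┃The architecture processes user┃        ┃  
    ┗━━━━━━━━━━━━━━━━━━━━━━━━━━━━━━━┛        ┃  
            ┃                                ┃  
            ┃                                ┃  


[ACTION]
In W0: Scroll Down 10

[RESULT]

    ┠──────────────────────┨        ┃────────┨  
    ┃A1:                   ┃────────┨ config.┃  
    ┃       A       B      ┃        ┃────────┃  
    ┃----------------------┃        ┃        ┃  
    ┃  1      [0]       0  ┃───┐e re┃        ┃  
    ┃  2        0       0  ┃   │    ┃        ┃  
    ┃  3 Data    #CIRC!    ┃s. │r se┃        ┃  
    ┃  4   154.12       0  ┃   │ ses┃        ┃  
    ┃  5        0       0  ┃───┘    ┃        ┃  
    ┗━━━━━━━━━━━━━━━━━━━━━━┛ user se┃        ┃  
    ┃The architecture processes user┃        ┃  
    ┗━━━━━━━━━━━━━━━━━━━━━━━━━━━━━━━┛        ┃  
            ┃                                ┃  
            ┃                                ┃  


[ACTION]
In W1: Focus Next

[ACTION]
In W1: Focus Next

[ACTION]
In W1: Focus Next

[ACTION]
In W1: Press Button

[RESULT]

    ┠──────────────────────┨        ┃────────┨  
    ┃A1:                   ┃────────┨ config.┃  
    ┃       A       B      ┃        ┃────────┃  
    ┃----------------------┃        ┃        ┃  
    ┃  1      [0]       0  ┃abase re┃        ┃  
    ┃  2        0       0  ┃        ┃        ┃  
    ┃  3 Data    #CIRC!    ┃ user se┃        ┃  
    ┃  4   154.12       0  ┃user ses┃        ┃  
    ┃  5        0       0  ┃        ┃        ┃  
    ┗━━━━━━━━━━━━━━━━━━━━━━┛ user se┃        ┃  
    ┃The architecture processes user┃        ┃  
    ┗━━━━━━━━━━━━━━━━━━━━━━━━━━━━━━━┛        ┃  
            ┃                                ┃  
            ┃                                ┃  


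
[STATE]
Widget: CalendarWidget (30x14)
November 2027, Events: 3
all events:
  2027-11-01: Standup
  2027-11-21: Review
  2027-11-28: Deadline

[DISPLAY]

        November 2027         
Mo Tu We Th Fr Sa Su          
 1*  2  3  4  5  6  7         
 8  9 10 11 12 13 14          
15 16 17 18 19 20 21*         
22 23 24 25 26 27 28*         
29 30                         
                              
                              
                              
                              
                              
                              
                              


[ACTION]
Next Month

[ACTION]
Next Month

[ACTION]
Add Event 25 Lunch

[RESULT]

         January 2028         
Mo Tu We Th Fr Sa Su          
                1  2          
 3  4  5  6  7  8  9          
10 11 12 13 14 15 16          
17 18 19 20 21 22 23          
24 25* 26 27 28 29 30         
31                            
                              
                              
                              
                              
                              
                              


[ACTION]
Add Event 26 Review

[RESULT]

         January 2028         
Mo Tu We Th Fr Sa Su          
                1  2          
 3  4  5  6  7  8  9          
10 11 12 13 14 15 16          
17 18 19 20 21 22 23          
24 25* 26* 27 28 29 30        
31                            
                              
                              
                              
                              
                              
                              


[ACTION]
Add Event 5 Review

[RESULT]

         January 2028         
Mo Tu We Th Fr Sa Su          
                1  2          
 3  4  5*  6  7  8  9         
10 11 12 13 14 15 16          
17 18 19 20 21 22 23          
24 25* 26* 27 28 29 30        
31                            
                              
                              
                              
                              
                              
                              


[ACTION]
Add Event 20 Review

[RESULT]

         January 2028         
Mo Tu We Th Fr Sa Su          
                1  2          
 3  4  5*  6  7  8  9         
10 11 12 13 14 15 16          
17 18 19 20* 21 22 23         
24 25* 26* 27 28 29 30        
31                            
                              
                              
                              
                              
                              
                              


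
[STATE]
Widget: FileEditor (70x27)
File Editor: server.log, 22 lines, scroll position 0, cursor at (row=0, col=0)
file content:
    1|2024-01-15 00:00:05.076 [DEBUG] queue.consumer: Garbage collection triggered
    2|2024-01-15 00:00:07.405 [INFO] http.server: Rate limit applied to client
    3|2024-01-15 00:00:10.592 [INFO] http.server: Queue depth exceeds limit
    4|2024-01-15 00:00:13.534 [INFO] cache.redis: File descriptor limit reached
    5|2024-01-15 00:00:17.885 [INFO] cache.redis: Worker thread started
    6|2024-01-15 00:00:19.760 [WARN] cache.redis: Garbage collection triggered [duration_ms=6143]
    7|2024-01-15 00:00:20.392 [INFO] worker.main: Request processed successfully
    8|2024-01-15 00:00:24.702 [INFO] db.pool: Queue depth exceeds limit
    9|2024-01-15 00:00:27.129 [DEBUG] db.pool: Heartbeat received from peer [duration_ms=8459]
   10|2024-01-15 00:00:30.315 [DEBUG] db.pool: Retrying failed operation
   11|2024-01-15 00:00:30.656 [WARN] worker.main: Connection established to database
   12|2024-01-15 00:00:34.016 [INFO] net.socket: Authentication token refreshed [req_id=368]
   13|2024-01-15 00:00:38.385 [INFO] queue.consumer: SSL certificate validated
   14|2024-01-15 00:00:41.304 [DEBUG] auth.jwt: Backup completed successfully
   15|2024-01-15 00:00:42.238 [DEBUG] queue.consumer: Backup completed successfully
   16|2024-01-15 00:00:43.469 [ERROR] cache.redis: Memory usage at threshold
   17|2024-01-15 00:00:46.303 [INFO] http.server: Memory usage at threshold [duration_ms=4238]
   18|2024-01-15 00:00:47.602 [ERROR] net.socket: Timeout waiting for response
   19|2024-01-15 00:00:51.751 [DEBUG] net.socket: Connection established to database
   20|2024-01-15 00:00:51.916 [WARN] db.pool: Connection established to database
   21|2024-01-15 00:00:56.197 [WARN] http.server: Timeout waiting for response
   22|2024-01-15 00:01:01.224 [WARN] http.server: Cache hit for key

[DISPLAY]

█024-01-15 00:00:05.076 [DEBUG] queue.consumer: Garbage collection tr▲
2024-01-15 00:00:07.405 [INFO] http.server: Rate limit applied to cli█
2024-01-15 00:00:10.592 [INFO] http.server: Queue depth exceeds limit░
2024-01-15 00:00:13.534 [INFO] cache.redis: File descriptor limit rea░
2024-01-15 00:00:17.885 [INFO] cache.redis: Worker thread started    ░
2024-01-15 00:00:19.760 [WARN] cache.redis: Garbage collection trigge░
2024-01-15 00:00:20.392 [INFO] worker.main: Request processed success░
2024-01-15 00:00:24.702 [INFO] db.pool: Queue depth exceeds limit    ░
2024-01-15 00:00:27.129 [DEBUG] db.pool: Heartbeat received from peer░
2024-01-15 00:00:30.315 [DEBUG] db.pool: Retrying failed operation   ░
2024-01-15 00:00:30.656 [WARN] worker.main: Connection established to░
2024-01-15 00:00:34.016 [INFO] net.socket: Authentication token refre░
2024-01-15 00:00:38.385 [INFO] queue.consumer: SSL certificate valida░
2024-01-15 00:00:41.304 [DEBUG] auth.jwt: Backup completed successful░
2024-01-15 00:00:42.238 [DEBUG] queue.consumer: Backup completed succ░
2024-01-15 00:00:43.469 [ERROR] cache.redis: Memory usage at threshol░
2024-01-15 00:00:46.303 [INFO] http.server: Memory usage at threshold░
2024-01-15 00:00:47.602 [ERROR] net.socket: Timeout waiting for respo░
2024-01-15 00:00:51.751 [DEBUG] net.socket: Connection established to░
2024-01-15 00:00:51.916 [WARN] db.pool: Connection established to dat░
2024-01-15 00:00:56.197 [WARN] http.server: Timeout waiting for respo░
2024-01-15 00:01:01.224 [WARN] http.server: Cache hit for key        ░
                                                                     ░
                                                                     ░
                                                                     ░
                                                                     ░
                                                                     ▼


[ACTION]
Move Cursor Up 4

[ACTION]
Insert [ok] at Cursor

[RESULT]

ok█024-01-15 00:00:05.076 [DEBUG] queue.consumer: Garbage collection ▲
2024-01-15 00:00:07.405 [INFO] http.server: Rate limit applied to cli█
2024-01-15 00:00:10.592 [INFO] http.server: Queue depth exceeds limit░
2024-01-15 00:00:13.534 [INFO] cache.redis: File descriptor limit rea░
2024-01-15 00:00:17.885 [INFO] cache.redis: Worker thread started    ░
2024-01-15 00:00:19.760 [WARN] cache.redis: Garbage collection trigge░
2024-01-15 00:00:20.392 [INFO] worker.main: Request processed success░
2024-01-15 00:00:24.702 [INFO] db.pool: Queue depth exceeds limit    ░
2024-01-15 00:00:27.129 [DEBUG] db.pool: Heartbeat received from peer░
2024-01-15 00:00:30.315 [DEBUG] db.pool: Retrying failed operation   ░
2024-01-15 00:00:30.656 [WARN] worker.main: Connection established to░
2024-01-15 00:00:34.016 [INFO] net.socket: Authentication token refre░
2024-01-15 00:00:38.385 [INFO] queue.consumer: SSL certificate valida░
2024-01-15 00:00:41.304 [DEBUG] auth.jwt: Backup completed successful░
2024-01-15 00:00:42.238 [DEBUG] queue.consumer: Backup completed succ░
2024-01-15 00:00:43.469 [ERROR] cache.redis: Memory usage at threshol░
2024-01-15 00:00:46.303 [INFO] http.server: Memory usage at threshold░
2024-01-15 00:00:47.602 [ERROR] net.socket: Timeout waiting for respo░
2024-01-15 00:00:51.751 [DEBUG] net.socket: Connection established to░
2024-01-15 00:00:51.916 [WARN] db.pool: Connection established to dat░
2024-01-15 00:00:56.197 [WARN] http.server: Timeout waiting for respo░
2024-01-15 00:01:01.224 [WARN] http.server: Cache hit for key        ░
                                                                     ░
                                                                     ░
                                                                     ░
                                                                     ░
                                                                     ▼


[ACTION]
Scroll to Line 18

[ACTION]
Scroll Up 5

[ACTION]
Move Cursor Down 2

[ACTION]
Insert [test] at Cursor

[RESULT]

ok2024-01-15 00:00:05.076 [DEBUG] queue.consumer: Garbage collection ▲
2024-01-15 00:00:07.405 [INFO] http.server: Rate limit applied to cli█
20test█4-01-15 00:00:10.592 [INFO] http.server: Queue depth exceeds l░
2024-01-15 00:00:13.534 [INFO] cache.redis: File descriptor limit rea░
2024-01-15 00:00:17.885 [INFO] cache.redis: Worker thread started    ░
2024-01-15 00:00:19.760 [WARN] cache.redis: Garbage collection trigge░
2024-01-15 00:00:20.392 [INFO] worker.main: Request processed success░
2024-01-15 00:00:24.702 [INFO] db.pool: Queue depth exceeds limit    ░
2024-01-15 00:00:27.129 [DEBUG] db.pool: Heartbeat received from peer░
2024-01-15 00:00:30.315 [DEBUG] db.pool: Retrying failed operation   ░
2024-01-15 00:00:30.656 [WARN] worker.main: Connection established to░
2024-01-15 00:00:34.016 [INFO] net.socket: Authentication token refre░
2024-01-15 00:00:38.385 [INFO] queue.consumer: SSL certificate valida░
2024-01-15 00:00:41.304 [DEBUG] auth.jwt: Backup completed successful░
2024-01-15 00:00:42.238 [DEBUG] queue.consumer: Backup completed succ░
2024-01-15 00:00:43.469 [ERROR] cache.redis: Memory usage at threshol░
2024-01-15 00:00:46.303 [INFO] http.server: Memory usage at threshold░
2024-01-15 00:00:47.602 [ERROR] net.socket: Timeout waiting for respo░
2024-01-15 00:00:51.751 [DEBUG] net.socket: Connection established to░
2024-01-15 00:00:51.916 [WARN] db.pool: Connection established to dat░
2024-01-15 00:00:56.197 [WARN] http.server: Timeout waiting for respo░
2024-01-15 00:01:01.224 [WARN] http.server: Cache hit for key        ░
                                                                     ░
                                                                     ░
                                                                     ░
                                                                     ░
                                                                     ▼
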